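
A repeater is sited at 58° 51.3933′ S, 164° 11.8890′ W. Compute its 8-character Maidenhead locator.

AD71vd64

Shift to the Maidenhead origin (180°W, 90°S): lon 15.80185, lat 31.14344.
Field (20°×10°, letters A–R): lon ⌊15.80185/20⌋ = 0 → A; lat ⌊31.14344/10⌋ = 3 → D.
Square (2°×1°, digits 0–9): lon ⌊15.80185/2⌋ = 7; lat ⌊1.14344/1⌋ = 1.
Subsquare (5′×2.5′, letters a–x): lon ⌊1.80185/0.0833333⌋ = 21 → v; lat ⌊0.14344/0.0416667⌋ = 3 → d.
Extended square (30″×15″, digits 0–9): lon ⌊0.05185/0.00833333⌋ = 6; lat ⌊0.01844/0.00416667⌋ = 4.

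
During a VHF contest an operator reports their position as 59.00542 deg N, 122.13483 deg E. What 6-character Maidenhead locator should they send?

Shift to the Maidenhead origin (180°W, 90°S): lon 302.1348, lat 149.0054.
Field: 302.1348/20 → 15 → P, 149.0054/10 → 14 → O; chars PO.
Square: 2.1348/2 → 1, 9.0054/1 → 9; chars 19.
Subsquare: 0.1348/0.0833333 → 1 → b, 0.0054/0.0416667 → 0 → a; chars ba.

PO19ba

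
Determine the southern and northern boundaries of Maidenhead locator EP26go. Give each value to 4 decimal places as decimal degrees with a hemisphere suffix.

Field E=4, P=15: +4·20° lon, +15·10° lat → SW at lon -100°, lat 60°.
Square 2, 6: +2·2° lon, +6·1° lat → SW at lon -96°, lat 66°.
Subsquare g=6, o=14: +6·0.0833333° lon, +14·0.0416667° lat → SW at lon -95.5°, lat 66.5833°.
Cell spans 0.0833333° lon × 0.0416667° lat.
south 66.5833° N, north 66.6250° N.

66.5833° N, 66.6250° N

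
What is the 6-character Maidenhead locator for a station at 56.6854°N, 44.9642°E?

LO26lq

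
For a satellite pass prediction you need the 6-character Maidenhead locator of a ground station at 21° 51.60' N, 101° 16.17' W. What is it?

Offset from 180°W / 90°S: lon 78.7305°, lat 111.8600°.
Field: lon ⌊78.7305/20⌋ = 3 → D; lat ⌊111.8600/10⌋ = 11 → L.
Square: lon ⌊18.7305/2⌋ = 9; lat ⌊1.8600/1⌋ = 1.
Subsquare: lon ⌊0.7305/0.0833333⌋ = 8 → i; lat ⌊0.8600/0.0416667⌋ = 20 → u.

DL91iu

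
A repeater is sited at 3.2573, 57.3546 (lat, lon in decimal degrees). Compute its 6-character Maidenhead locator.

LJ83qg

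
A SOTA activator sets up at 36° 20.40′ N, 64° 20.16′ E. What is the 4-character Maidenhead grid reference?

MM26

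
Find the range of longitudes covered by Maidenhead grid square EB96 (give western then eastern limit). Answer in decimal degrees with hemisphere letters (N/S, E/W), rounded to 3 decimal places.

82.000° W, 80.000° W

Field E=4, B=1: +4·20° lon, +1·10° lat → SW at lon -100°, lat -80°.
Square 9, 6: +9·2° lon, +6·1° lat → SW at lon -82°, lat -74°.
Cell spans 2° lon × 1° lat.
west 82.000° W, east 80.000° W.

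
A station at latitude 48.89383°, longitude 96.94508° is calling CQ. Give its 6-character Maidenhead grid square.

NN88lv

Add 180° to longitude and 90° to latitude: 276.9451, 138.8938.
Field: lon ⌊276.9451/20⌋ = 13 → N; lat ⌊138.8938/10⌋ = 13 → N.
Square: lon ⌊16.9451/2⌋ = 8; lat ⌊8.8938/1⌋ = 8.
Subsquare: lon ⌊0.9451/0.0833333⌋ = 11 → l; lat ⌊0.8938/0.0416667⌋ = 21 → v.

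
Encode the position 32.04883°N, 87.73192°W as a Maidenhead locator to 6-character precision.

EM62db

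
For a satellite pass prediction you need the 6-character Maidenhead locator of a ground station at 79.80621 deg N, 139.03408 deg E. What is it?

PQ99mt

Shift to the Maidenhead origin (180°W, 90°S): lon 319.0341, lat 169.8062.
Field (20°×10°, letters A–R): lon ⌊319.0341/20⌋ = 15 → P; lat ⌊169.8062/10⌋ = 16 → Q.
Square (2°×1°, digits 0–9): lon ⌊19.0341/2⌋ = 9; lat ⌊9.8062/1⌋ = 9.
Subsquare (5′×2.5′, letters a–x): lon ⌊1.0341/0.0833333⌋ = 12 → m; lat ⌊0.8062/0.0416667⌋ = 19 → t.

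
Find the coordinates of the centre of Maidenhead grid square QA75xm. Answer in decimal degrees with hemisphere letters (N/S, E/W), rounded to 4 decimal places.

Field Q=16, A=0: +16·20° lon, +0·10° lat → SW at lon 140°, lat -90°.
Square 7, 5: +7·2° lon, +5·1° lat → SW at lon 154°, lat -85°.
Subsquare x=23, m=12: +23·0.0833333° lon, +12·0.0416667° lat → SW at lon 155.917°, lat -84.5°.
Cell spans 0.0833333° lon × 0.0416667° lat. Centre is SW corner plus half of each.
latitude 84.4792° S, longitude 155.9583° E.

84.4792° S, 155.9583° E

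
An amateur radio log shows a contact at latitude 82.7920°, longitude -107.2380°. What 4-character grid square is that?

Offset from 180°W / 90°S: lon 72.76°, lat 172.79°.
Field: lon ⌊72.76/20⌋ = 3 → D; lat ⌊172.79/10⌋ = 17 → R.
Square: lon ⌊12.76/2⌋ = 6; lat ⌊2.79/1⌋ = 2.

DR62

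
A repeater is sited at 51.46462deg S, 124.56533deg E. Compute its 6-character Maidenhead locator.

Add 180° to longitude and 90° to latitude: 304.5653, 38.5354.
Field (20°×10°, letters A–R): 304.5653/20 → 15 → P, 38.5354/10 → 3 → D; chars PD.
Square (2°×1°, digits 0–9): 4.5653/2 → 2, 8.5354/1 → 8; chars 28.
Subsquare (5′×2.5′, letters a–x): 0.5653/0.0833333 → 6 → g, 0.5354/0.0416667 → 12 → m; chars gm.

PD28gm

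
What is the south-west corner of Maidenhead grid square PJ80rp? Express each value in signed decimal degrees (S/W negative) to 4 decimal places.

Field P=15, J=9: +15·20° lon, +9·10° lat → SW at lon 120°, lat 0°.
Square 8, 0: +8·2° lon, +0·1° lat → SW at lon 136°, lat 0°.
Subsquare r=17, p=15: +17·0.0833333° lon, +15·0.0416667° lat → SW at lon 137.417°, lat 0.625°.
latitude 0.6250, longitude 137.4167.

0.6250, 137.4167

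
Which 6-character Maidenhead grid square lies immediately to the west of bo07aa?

AO97xa

Longitude subsquare a = 0; −1 → -1, wraps to 23 = x, carry into square.
Longitude square 0; −1 → -1, wraps to 9, carry into field.
Longitude field B = 1; −1 → 0 = A.
The latitude characters are unchanged.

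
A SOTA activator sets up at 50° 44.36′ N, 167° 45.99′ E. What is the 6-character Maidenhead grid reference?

RO30vr

Offset from 180°W / 90°S: lon 347.7665°, lat 140.7393°.
Field: lon ⌊347.7665/20⌋ = 17 → R; lat ⌊140.7393/10⌋ = 14 → O.
Square: lon ⌊7.7665/2⌋ = 3; lat ⌊0.7393/1⌋ = 0.
Subsquare: lon ⌊1.7665/0.0833333⌋ = 21 → v; lat ⌊0.7393/0.0416667⌋ = 17 → r.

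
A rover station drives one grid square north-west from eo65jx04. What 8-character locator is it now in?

Longitude extended square 0; −1 → -1, wraps to 9, carry into subsquare.
Longitude subsquare j = 9; −1 → 8 = i.
Latitude extended square 4; +1 → 5.

EO65ix95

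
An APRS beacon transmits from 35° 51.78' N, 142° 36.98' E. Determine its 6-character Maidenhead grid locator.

QM15hu

Offset from 180°W / 90°S: lon 322.6163°, lat 125.8630°.
Field: lon ⌊322.6163/20⌋ = 16 → Q; lat ⌊125.8630/10⌋ = 12 → M.
Square: lon ⌊2.6163/2⌋ = 1; lat ⌊5.8630/1⌋ = 5.
Subsquare: lon ⌊0.6163/0.0833333⌋ = 7 → h; lat ⌊0.8630/0.0416667⌋ = 20 → u.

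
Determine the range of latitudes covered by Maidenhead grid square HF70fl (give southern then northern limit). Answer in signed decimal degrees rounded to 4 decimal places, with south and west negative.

Field H=7, F=5: +7·20° lon, +5·10° lat → SW at lon -40°, lat -40°.
Square 7, 0: +7·2° lon, +0·1° lat → SW at lon -26°, lat -40°.
Subsquare f=5, l=11: +5·0.0833333° lon, +11·0.0416667° lat → SW at lon -25.5833°, lat -39.5417°.
Cell spans 0.0833333° lon × 0.0416667° lat.
south -39.5417, north -39.5000.

-39.5417, -39.5000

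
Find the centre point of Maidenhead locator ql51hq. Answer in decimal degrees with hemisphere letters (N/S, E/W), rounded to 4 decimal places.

Field Q=16, L=11: +16·20° lon, +11·10° lat → SW at lon 140°, lat 20°.
Square 5, 1: +5·2° lon, +1·1° lat → SW at lon 150°, lat 21°.
Subsquare h=7, q=16: +7·0.0833333° lon, +16·0.0416667° lat → SW at lon 150.583°, lat 21.6667°.
Cell spans 0.0833333° lon × 0.0416667° lat. Centre is SW corner plus half of each.
latitude 21.6875° N, longitude 150.6250° E.

21.6875° N, 150.6250° E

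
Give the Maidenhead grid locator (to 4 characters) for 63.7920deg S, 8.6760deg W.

Add 180° to longitude and 90° to latitude: 171.32, 26.21.
Field (20°×10°, letters A–R): 171.32/20 → 8 → I, 26.21/10 → 2 → C; chars IC.
Square (2°×1°, digits 0–9): 11.32/2 → 5, 6.21/1 → 6; chars 56.

IC56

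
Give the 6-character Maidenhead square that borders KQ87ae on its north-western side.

Longitude subsquare a = 0; −1 → -1, wraps to 23 = x, carry into square.
Longitude square 8; −1 → 7.
Latitude subsquare e = 4; +1 → 5 = f.

KQ77xf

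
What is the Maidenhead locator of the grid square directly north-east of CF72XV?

CF82aw

Longitude subsquare x = 23; +1 → 24, wraps to 0 = a, carry into square.
Longitude square 7; +1 → 8.
Latitude subsquare v = 21; +1 → 22 = w.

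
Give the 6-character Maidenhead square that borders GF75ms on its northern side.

GF75mt

Latitude subsquare s = 18; +1 → 19 = t.
The longitude characters are unchanged.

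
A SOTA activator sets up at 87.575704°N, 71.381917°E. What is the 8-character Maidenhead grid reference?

MR57qn58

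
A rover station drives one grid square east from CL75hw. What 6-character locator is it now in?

CL75iw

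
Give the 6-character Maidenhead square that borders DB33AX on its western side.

DB23xx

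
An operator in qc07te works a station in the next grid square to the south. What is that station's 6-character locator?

QC07td

Latitude subsquare e = 4; −1 → 3 = d.
The longitude characters are unchanged.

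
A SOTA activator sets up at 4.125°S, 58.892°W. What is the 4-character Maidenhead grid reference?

GI05

Shift to the Maidenhead origin (180°W, 90°S): lon 121.11, lat 85.88.
Field (20°×10°, letters A–R): 121.11/20 → 6 → G, 85.88/10 → 8 → I; chars GI.
Square (2°×1°, digits 0–9): 1.11/2 → 0, 5.88/1 → 5; chars 05.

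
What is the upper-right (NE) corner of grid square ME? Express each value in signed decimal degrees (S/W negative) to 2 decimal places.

-40.00, 80.00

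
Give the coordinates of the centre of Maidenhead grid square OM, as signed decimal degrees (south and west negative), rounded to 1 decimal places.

Field O=14, M=12: +14·20° lon, +12·10° lat → SW at lon 100°, lat 30°.
Cell spans 20° lon × 10° lat. Centre is SW corner plus half of each.
latitude 35.0, longitude 110.0.

35.0, 110.0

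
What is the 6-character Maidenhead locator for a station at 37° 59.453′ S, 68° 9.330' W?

FF52wa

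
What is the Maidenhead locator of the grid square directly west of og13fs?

OG13es

Longitude subsquare f = 5; −1 → 4 = e.
The latitude characters are unchanged.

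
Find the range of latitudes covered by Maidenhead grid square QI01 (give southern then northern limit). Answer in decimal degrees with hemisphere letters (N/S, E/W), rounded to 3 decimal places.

9.000° S, 8.000° S

Field Q=16, I=8: +16·20° lon, +8·10° lat → SW at lon 140°, lat -10°.
Square 0, 1: +0·2° lon, +1·1° lat → SW at lon 140°, lat -9°.
Cell spans 2° lon × 1° lat.
south 9.000° S, north 8.000° S.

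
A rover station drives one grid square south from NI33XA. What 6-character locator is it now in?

NI32xx

Latitude subsquare a = 0; −1 → -1, wraps to 23 = x, carry into square.
Latitude square 3; −1 → 2.
The longitude characters are unchanged.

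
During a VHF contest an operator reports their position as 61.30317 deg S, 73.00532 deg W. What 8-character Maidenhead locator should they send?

FC38lq97

Shift to the Maidenhead origin (180°W, 90°S): lon 106.99468, lat 28.69683.
Field (20°×10°, letters A–R): 106.99468/20 → 5 → F, 28.69683/10 → 2 → C; chars FC.
Square (2°×1°, digits 0–9): 6.99468/2 → 3, 8.69683/1 → 8; chars 38.
Subsquare (5′×2.5′, letters a–x): 0.99468/0.0833333 → 11 → l, 0.69683/0.0416667 → 16 → q; chars lq.
Extended square (30″×15″, digits 0–9): 0.07801/0.00833333 → 9, 0.03016/0.00416667 → 7; chars 97.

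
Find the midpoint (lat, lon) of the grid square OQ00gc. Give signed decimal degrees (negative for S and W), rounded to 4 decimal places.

Field O=14, Q=16: +14·20° lon, +16·10° lat → SW at lon 100°, lat 70°.
Square 0, 0: +0·2° lon, +0·1° lat → SW at lon 100°, lat 70°.
Subsquare g=6, c=2: +6·0.0833333° lon, +2·0.0416667° lat → SW at lon 100.5°, lat 70.0833°.
Cell spans 0.0833333° lon × 0.0416667° lat. Centre is SW corner plus half of each.
latitude 70.1042, longitude 100.5417.

70.1042, 100.5417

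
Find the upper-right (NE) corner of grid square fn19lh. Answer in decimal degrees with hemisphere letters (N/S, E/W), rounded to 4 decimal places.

49.3333° N, 77.0000° W

Field F=5, N=13: +5·20° lon, +13·10° lat → SW at lon -80°, lat 40°.
Square 1, 9: +1·2° lon, +9·1° lat → SW at lon -78°, lat 49°.
Subsquare l=11, h=7: +11·0.0833333° lon, +7·0.0416667° lat → SW at lon -77.0833°, lat 49.2917°.
Cell spans 0.0833333° lon × 0.0416667° lat. NE corner is SW corner plus one full cell.
latitude 49.3333° N, longitude 77.0000° W.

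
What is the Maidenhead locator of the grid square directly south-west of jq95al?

JQ85xk

Longitude subsquare a = 0; −1 → -1, wraps to 23 = x, carry into square.
Longitude square 9; −1 → 8.
Latitude subsquare l = 11; −1 → 10 = k.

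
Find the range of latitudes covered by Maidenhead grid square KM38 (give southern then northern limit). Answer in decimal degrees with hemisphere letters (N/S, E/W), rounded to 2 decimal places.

Field K=10, M=12: +10·20° lon, +12·10° lat → SW at lon 20°, lat 30°.
Square 3, 8: +3·2° lon, +8·1° lat → SW at lon 26°, lat 38°.
Cell spans 2° lon × 1° lat.
south 38.00° N, north 39.00° N.

38.00° N, 39.00° N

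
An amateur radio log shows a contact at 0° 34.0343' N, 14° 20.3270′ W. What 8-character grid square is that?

IJ20tn96

Offset from 180°W / 90°S: lon 165.66122°, lat 90.56724°.
Field: 165.66122/20 → 8 → I, 90.56724/10 → 9 → J; chars IJ.
Square: 5.66122/2 → 2, 0.56724/1 → 0; chars 20.
Subsquare: 1.66122/0.0833333 → 19 → t, 0.56724/0.0416667 → 13 → n; chars tn.
Extended square: 0.07788/0.00833333 → 9, 0.02557/0.00416667 → 6; chars 96.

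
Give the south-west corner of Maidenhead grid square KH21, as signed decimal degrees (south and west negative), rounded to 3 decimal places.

-19.000, 24.000

Field K=10, H=7: +10·20° lon, +7·10° lat → SW at lon 20°, lat -20°.
Square 2, 1: +2·2° lon, +1·1° lat → SW at lon 24°, lat -19°.
latitude -19.000, longitude 24.000.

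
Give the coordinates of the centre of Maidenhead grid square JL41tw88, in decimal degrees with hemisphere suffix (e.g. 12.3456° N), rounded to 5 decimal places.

21.95208° N, 9.65417° E

Field J=9, L=11: +9·20° lon, +11·10° lat → SW at lon 0°, lat 20°.
Square 4, 1: +4·2° lon, +1·1° lat → SW at lon 8°, lat 21°.
Subsquare t=19, w=22: +19·0.0833333° lon, +22·0.0416667° lat → SW at lon 9.58333°, lat 21.9167°.
Extended square 8, 8: +8·0.00833333° lon, +8·0.00416667° lat → SW at lon 9.65°, lat 21.95°.
Cell spans 0.00833333° lon × 0.00416667° lat. Centre is SW corner plus half of each.
latitude 21.95208° N, longitude 9.65417° E.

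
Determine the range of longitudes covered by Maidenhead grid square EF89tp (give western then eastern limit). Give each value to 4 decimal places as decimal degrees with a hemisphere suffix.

Field E=4, F=5: +4·20° lon, +5·10° lat → SW at lon -100°, lat -40°.
Square 8, 9: +8·2° lon, +9·1° lat → SW at lon -84°, lat -31°.
Subsquare t=19, p=15: +19·0.0833333° lon, +15·0.0416667° lat → SW at lon -82.4167°, lat -30.375°.
Cell spans 0.0833333° lon × 0.0416667° lat.
west 82.4167° W, east 82.3333° W.

82.4167° W, 82.3333° W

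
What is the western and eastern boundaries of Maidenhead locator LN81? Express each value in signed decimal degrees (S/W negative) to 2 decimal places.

Field L=11, N=13: +11·20° lon, +13·10° lat → SW at lon 40°, lat 40°.
Square 8, 1: +8·2° lon, +1·1° lat → SW at lon 56°, lat 41°.
Cell spans 2° lon × 1° lat.
west 56.00, east 58.00.

56.00, 58.00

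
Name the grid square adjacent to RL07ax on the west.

Longitude subsquare a = 0; −1 → -1, wraps to 23 = x, carry into square.
Longitude square 0; −1 → -1, wraps to 9, carry into field.
Longitude field R = 17; −1 → 16 = Q.
The latitude characters are unchanged.

QL97xx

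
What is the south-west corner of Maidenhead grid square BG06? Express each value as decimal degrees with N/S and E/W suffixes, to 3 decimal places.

Field B=1, G=6: +1·20° lon, +6·10° lat → SW at lon -160°, lat -30°.
Square 0, 6: +0·2° lon, +6·1° lat → SW at lon -160°, lat -24°.
latitude 24.000° S, longitude 160.000° W.

24.000° S, 160.000° W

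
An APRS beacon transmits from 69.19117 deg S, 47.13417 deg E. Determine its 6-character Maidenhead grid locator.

Shift to the Maidenhead origin (180°W, 90°S): lon 227.1342, lat 20.8088.
Field: lon ⌊227.1342/20⌋ = 11 → L; lat ⌊20.8088/10⌋ = 2 → C.
Square: lon ⌊7.1342/2⌋ = 3; lat ⌊0.8088/1⌋ = 0.
Subsquare: lon ⌊1.1342/0.0833333⌋ = 13 → n; lat ⌊0.8088/0.0416667⌋ = 19 → t.

LC30nt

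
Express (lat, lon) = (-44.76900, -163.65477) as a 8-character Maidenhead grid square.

AE85ef15

Add 180° to longitude and 90° to latitude: 16.34523, 45.23100.
Field: lon ⌊16.34523/20⌋ = 0 → A; lat ⌊45.23100/10⌋ = 4 → E.
Square: lon ⌊16.34523/2⌋ = 8; lat ⌊5.23100/1⌋ = 5.
Subsquare: lon ⌊0.34523/0.0833333⌋ = 4 → e; lat ⌊0.23100/0.0416667⌋ = 5 → f.
Extended square: lon ⌊0.01190/0.00833333⌋ = 1; lat ⌊0.02267/0.00416667⌋ = 5.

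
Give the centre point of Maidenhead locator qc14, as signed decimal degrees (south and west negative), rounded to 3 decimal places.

-65.500, 143.000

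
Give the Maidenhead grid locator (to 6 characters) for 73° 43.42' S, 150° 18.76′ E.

QB56dg

Shift to the Maidenhead origin (180°W, 90°S): lon 330.3127, lat 16.2763.
Field (20°×10°, letters A–R): 330.3127/20 → 16 → Q, 16.2763/10 → 1 → B; chars QB.
Square (2°×1°, digits 0–9): 10.3127/2 → 5, 6.2763/1 → 6; chars 56.
Subsquare (5′×2.5′, letters a–x): 0.3127/0.0833333 → 3 → d, 0.2763/0.0416667 → 6 → g; chars dg.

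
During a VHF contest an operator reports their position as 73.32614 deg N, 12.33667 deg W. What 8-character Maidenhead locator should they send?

IQ33th98

Offset from 180°W / 90°S: lon 167.66333°, lat 163.32614°.
Field: 167.66333/20 → 8 → I, 163.32614/10 → 16 → Q; chars IQ.
Square: 7.66333/2 → 3, 3.32614/1 → 3; chars 33.
Subsquare: 1.66333/0.0833333 → 19 → t, 0.32614/0.0416667 → 7 → h; chars th.
Extended square: 0.08000/0.00833333 → 9, 0.03447/0.00416667 → 8; chars 98.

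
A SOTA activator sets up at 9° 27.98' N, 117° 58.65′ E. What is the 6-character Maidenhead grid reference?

OJ89xl

Shift to the Maidenhead origin (180°W, 90°S): lon 297.9775, lat 99.4663.
Field (20°×10°, letters A–R): 297.9775/20 → 14 → O, 99.4663/10 → 9 → J; chars OJ.
Square (2°×1°, digits 0–9): 17.9775/2 → 8, 9.4663/1 → 9; chars 89.
Subsquare (5′×2.5′, letters a–x): 1.9775/0.0833333 → 23 → x, 0.4663/0.0416667 → 11 → l; chars xl.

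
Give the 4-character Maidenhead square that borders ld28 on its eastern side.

Longitude square 2; +1 → 3.
The latitude characters are unchanged.

LD38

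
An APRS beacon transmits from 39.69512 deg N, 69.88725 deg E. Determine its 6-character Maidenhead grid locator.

MM49wq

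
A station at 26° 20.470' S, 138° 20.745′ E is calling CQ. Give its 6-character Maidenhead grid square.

PG93ep

Add 180° to longitude and 90° to latitude: 318.3458, 63.6588.
Field (20°×10°, letters A–R): lon ⌊318.3458/20⌋ = 15 → P; lat ⌊63.6588/10⌋ = 6 → G.
Square (2°×1°, digits 0–9): lon ⌊18.3458/2⌋ = 9; lat ⌊3.6588/1⌋ = 3.
Subsquare (5′×2.5′, letters a–x): lon ⌊0.3458/0.0833333⌋ = 4 → e; lat ⌊0.6588/0.0416667⌋ = 15 → p.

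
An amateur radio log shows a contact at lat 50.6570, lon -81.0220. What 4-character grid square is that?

Add 180° to longitude and 90° to latitude: 98.98, 140.66.
Field: 98.98/20 → 4 → E, 140.66/10 → 14 → O; chars EO.
Square: 18.98/2 → 9, 0.66/1 → 0; chars 90.

EO90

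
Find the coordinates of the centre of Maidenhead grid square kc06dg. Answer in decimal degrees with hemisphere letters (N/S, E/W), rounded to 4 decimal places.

63.7292° S, 20.2917° E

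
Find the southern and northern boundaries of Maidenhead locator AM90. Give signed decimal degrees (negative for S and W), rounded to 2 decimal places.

30.00, 31.00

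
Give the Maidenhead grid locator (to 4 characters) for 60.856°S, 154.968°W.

Shift to the Maidenhead origin (180°W, 90°S): lon 25.03, lat 29.14.
Field: 25.03/20 → 1 → B, 29.14/10 → 2 → C; chars BC.
Square: 5.03/2 → 2, 9.14/1 → 9; chars 29.

BC29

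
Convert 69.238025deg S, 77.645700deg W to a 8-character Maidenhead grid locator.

FC10es22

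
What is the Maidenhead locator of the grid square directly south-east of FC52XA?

FC61ax

Longitude subsquare x = 23; +1 → 24, wraps to 0 = a, carry into square.
Longitude square 5; +1 → 6.
Latitude subsquare a = 0; −1 → -1, wraps to 23 = x, carry into square.
Latitude square 2; −1 → 1.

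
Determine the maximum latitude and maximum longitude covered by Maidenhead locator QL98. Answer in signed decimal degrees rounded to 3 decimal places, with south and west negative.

Field Q=16, L=11: +16·20° lon, +11·10° lat → SW at lon 140°, lat 20°.
Square 9, 8: +9·2° lon, +8·1° lat → SW at lon 158°, lat 28°.
Cell spans 2° lon × 1° lat. NE corner is SW corner plus one full cell.
latitude 29.000, longitude 160.000.

29.000, 160.000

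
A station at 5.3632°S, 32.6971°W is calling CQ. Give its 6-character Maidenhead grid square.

Add 180° to longitude and 90° to latitude: 147.3029, 84.6368.
Field: lon ⌊147.3029/20⌋ = 7 → H; lat ⌊84.6368/10⌋ = 8 → I.
Square: lon ⌊7.3029/2⌋ = 3; lat ⌊4.6368/1⌋ = 4.
Subsquare: lon ⌊1.3029/0.0833333⌋ = 15 → p; lat ⌊0.6368/0.0416667⌋ = 15 → p.

HI34pp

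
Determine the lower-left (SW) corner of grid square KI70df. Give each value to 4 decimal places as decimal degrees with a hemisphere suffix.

Field K=10, I=8: +10·20° lon, +8·10° lat → SW at lon 20°, lat -10°.
Square 7, 0: +7·2° lon, +0·1° lat → SW at lon 34°, lat -10°.
Subsquare d=3, f=5: +3·0.0833333° lon, +5·0.0416667° lat → SW at lon 34.25°, lat -9.79167°.
latitude 9.7917° S, longitude 34.2500° E.

9.7917° S, 34.2500° E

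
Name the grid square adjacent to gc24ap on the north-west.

GC14xq

Longitude subsquare a = 0; −1 → -1, wraps to 23 = x, carry into square.
Longitude square 2; −1 → 1.
Latitude subsquare p = 15; +1 → 16 = q.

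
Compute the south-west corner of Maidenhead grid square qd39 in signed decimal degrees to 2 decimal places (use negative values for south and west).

Field Q=16, D=3: +16·20° lon, +3·10° lat → SW at lon 140°, lat -60°.
Square 3, 9: +3·2° lon, +9·1° lat → SW at lon 146°, lat -51°.
latitude -51.00, longitude 146.00.

-51.00, 146.00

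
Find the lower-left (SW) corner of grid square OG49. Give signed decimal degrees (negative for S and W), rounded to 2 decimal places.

Field O=14, G=6: +14·20° lon, +6·10° lat → SW at lon 100°, lat -30°.
Square 4, 9: +4·2° lon, +9·1° lat → SW at lon 108°, lat -21°.
latitude -21.00, longitude 108.00.

-21.00, 108.00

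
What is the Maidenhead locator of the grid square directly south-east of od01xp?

OD11ao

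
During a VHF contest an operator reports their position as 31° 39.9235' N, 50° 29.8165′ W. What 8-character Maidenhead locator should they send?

GM41sp09

Shift to the Maidenhead origin (180°W, 90°S): lon 129.50306, lat 121.66539.
Field: lon ⌊129.50306/20⌋ = 6 → G; lat ⌊121.66539/10⌋ = 12 → M.
Square: lon ⌊9.50306/2⌋ = 4; lat ⌊1.66539/1⌋ = 1.
Subsquare: lon ⌊1.50306/0.0833333⌋ = 18 → s; lat ⌊0.66539/0.0416667⌋ = 15 → p.
Extended square: lon ⌊0.00306/0.00833333⌋ = 0; lat ⌊0.04039/0.00416667⌋ = 9.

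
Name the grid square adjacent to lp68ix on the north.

Latitude subsquare x = 23; +1 → 24, wraps to 0 = a, carry into square.
Latitude square 8; +1 → 9.
The longitude characters are unchanged.

LP69ia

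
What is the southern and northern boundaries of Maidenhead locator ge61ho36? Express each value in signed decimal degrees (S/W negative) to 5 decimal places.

-48.39167, -48.38750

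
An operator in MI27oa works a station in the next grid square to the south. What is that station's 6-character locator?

MI26ox

Latitude subsquare a = 0; −1 → -1, wraps to 23 = x, carry into square.
Latitude square 7; −1 → 6.
The longitude characters are unchanged.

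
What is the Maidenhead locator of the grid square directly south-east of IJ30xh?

IJ40ag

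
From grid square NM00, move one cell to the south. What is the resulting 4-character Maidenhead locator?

NL09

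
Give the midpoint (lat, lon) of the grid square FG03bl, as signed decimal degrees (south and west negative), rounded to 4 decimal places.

-26.5208, -79.8750

Field F=5, G=6: +5·20° lon, +6·10° lat → SW at lon -80°, lat -30°.
Square 0, 3: +0·2° lon, +3·1° lat → SW at lon -80°, lat -27°.
Subsquare b=1, l=11: +1·0.0833333° lon, +11·0.0416667° lat → SW at lon -79.9167°, lat -26.5417°.
Cell spans 0.0833333° lon × 0.0416667° lat. Centre is SW corner plus half of each.
latitude -26.5208, longitude -79.8750.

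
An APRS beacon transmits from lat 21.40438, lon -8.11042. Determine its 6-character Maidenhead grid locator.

Add 180° to longitude and 90° to latitude: 171.8896, 111.4044.
Field (20°×10°, letters A–R): 171.8896/20 → 8 → I, 111.4044/10 → 11 → L; chars IL.
Square (2°×1°, digits 0–9): 11.8896/2 → 5, 1.4044/1 → 1; chars 51.
Subsquare (5′×2.5′, letters a–x): 1.8896/0.0833333 → 22 → w, 0.4044/0.0416667 → 9 → j; chars wj.

IL51wj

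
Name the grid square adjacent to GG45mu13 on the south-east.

GG45mu22

Longitude extended square 1; +1 → 2.
Latitude extended square 3; −1 → 2.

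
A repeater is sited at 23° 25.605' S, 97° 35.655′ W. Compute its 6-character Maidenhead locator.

EG16en

Shift to the Maidenhead origin (180°W, 90°S): lon 82.4057, lat 66.5733.
Field (20°×10°, letters A–R): 82.4057/20 → 4 → E, 66.5733/10 → 6 → G; chars EG.
Square (2°×1°, digits 0–9): 2.4057/2 → 1, 6.5733/1 → 6; chars 16.
Subsquare (5′×2.5′, letters a–x): 0.4057/0.0833333 → 4 → e, 0.5733/0.0416667 → 13 → n; chars en.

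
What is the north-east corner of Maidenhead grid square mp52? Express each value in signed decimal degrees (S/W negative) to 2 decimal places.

63.00, 72.00

Field M=12, P=15: +12·20° lon, +15·10° lat → SW at lon 60°, lat 60°.
Square 5, 2: +5·2° lon, +2·1° lat → SW at lon 70°, lat 62°.
Cell spans 2° lon × 1° lat. NE corner is SW corner plus one full cell.
latitude 63.00, longitude 72.00.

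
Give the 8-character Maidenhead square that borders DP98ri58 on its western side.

DP98ri48

Longitude extended square 5; −1 → 4.
The latitude characters are unchanged.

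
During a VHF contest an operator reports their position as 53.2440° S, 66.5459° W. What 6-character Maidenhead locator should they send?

Offset from 180°W / 90°S: lon 113.4541°, lat 36.7560°.
Field: lon ⌊113.4541/20⌋ = 5 → F; lat ⌊36.7560/10⌋ = 3 → D.
Square: lon ⌊13.4541/2⌋ = 6; lat ⌊6.7560/1⌋ = 6.
Subsquare: lon ⌊1.4541/0.0833333⌋ = 17 → r; lat ⌊0.7560/0.0416667⌋ = 18 → s.

FD66rs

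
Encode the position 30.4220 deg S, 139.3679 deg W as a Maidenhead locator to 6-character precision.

Add 180° to longitude and 90° to latitude: 40.6321, 59.5780.
Field (20°×10°, letters A–R): lon ⌊40.6321/20⌋ = 2 → C; lat ⌊59.5780/10⌋ = 5 → F.
Square (2°×1°, digits 0–9): lon ⌊0.6321/2⌋ = 0; lat ⌊9.5780/1⌋ = 9.
Subsquare (5′×2.5′, letters a–x): lon ⌊0.6321/0.0833333⌋ = 7 → h; lat ⌊0.5780/0.0416667⌋ = 13 → n.

CF09hn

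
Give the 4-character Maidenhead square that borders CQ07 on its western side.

Longitude square 0; −1 → -1, wraps to 9, carry into field.
Longitude field C = 2; −1 → 1 = B.
The latitude characters are unchanged.

BQ97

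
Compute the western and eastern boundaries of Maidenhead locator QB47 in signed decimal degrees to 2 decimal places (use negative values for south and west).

148.00, 150.00

Field Q=16, B=1: +16·20° lon, +1·10° lat → SW at lon 140°, lat -80°.
Square 4, 7: +4·2° lon, +7·1° lat → SW at lon 148°, lat -73°.
Cell spans 2° lon × 1° lat.
west 148.00, east 150.00.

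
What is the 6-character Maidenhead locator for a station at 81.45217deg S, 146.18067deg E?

QA38cn

Add 180° to longitude and 90° to latitude: 326.1807, 8.5478.
Field: lon ⌊326.1807/20⌋ = 16 → Q; lat ⌊8.5478/10⌋ = 0 → A.
Square: lon ⌊6.1807/2⌋ = 3; lat ⌊8.5478/1⌋ = 8.
Subsquare: lon ⌊0.1807/0.0833333⌋ = 2 → c; lat ⌊0.5478/0.0416667⌋ = 13 → n.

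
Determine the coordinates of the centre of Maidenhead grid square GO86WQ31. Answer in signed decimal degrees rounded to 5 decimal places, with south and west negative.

56.67292, -42.13750

Field G=6, O=14: +6·20° lon, +14·10° lat → SW at lon -60°, lat 50°.
Square 8, 6: +8·2° lon, +6·1° lat → SW at lon -44°, lat 56°.
Subsquare w=22, q=16: +22·0.0833333° lon, +16·0.0416667° lat → SW at lon -42.1667°, lat 56.6667°.
Extended square 3, 1: +3·0.00833333° lon, +1·0.00416667° lat → SW at lon -42.1417°, lat 56.6708°.
Cell spans 0.00833333° lon × 0.00416667° lat. Centre is SW corner plus half of each.
latitude 56.67292, longitude -42.13750.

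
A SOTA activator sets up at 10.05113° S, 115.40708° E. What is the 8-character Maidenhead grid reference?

Add 180° to longitude and 90° to latitude: 295.40708, 79.94887.
Field (20°×10°, letters A–R): lon ⌊295.40708/20⌋ = 14 → O; lat ⌊79.94887/10⌋ = 7 → H.
Square (2°×1°, digits 0–9): lon ⌊15.40708/2⌋ = 7; lat ⌊9.94887/1⌋ = 9.
Subsquare (5′×2.5′, letters a–x): lon ⌊1.40708/0.0833333⌋ = 16 → q; lat ⌊0.94887/0.0416667⌋ = 22 → w.
Extended square (30″×15″, digits 0–9): lon ⌊0.07375/0.00833333⌋ = 8; lat ⌊0.03220/0.00416667⌋ = 7.

OH79qw87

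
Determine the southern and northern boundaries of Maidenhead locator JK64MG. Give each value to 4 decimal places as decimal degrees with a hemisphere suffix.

Field J=9, K=10: +9·20° lon, +10·10° lat → SW at lon 0°, lat 10°.
Square 6, 4: +6·2° lon, +4·1° lat → SW at lon 12°, lat 14°.
Subsquare m=12, g=6: +12·0.0833333° lon, +6·0.0416667° lat → SW at lon 13°, lat 14.25°.
Cell spans 0.0833333° lon × 0.0416667° lat.
south 14.2500° N, north 14.2917° N.

14.2500° N, 14.2917° N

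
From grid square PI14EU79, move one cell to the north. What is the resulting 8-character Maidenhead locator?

Latitude extended square 9; +1 → 10, wraps to 0, carry into subsquare.
Latitude subsquare u = 20; +1 → 21 = v.
The longitude characters are unchanged.

PI14ev70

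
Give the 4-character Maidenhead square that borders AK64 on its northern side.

Latitude square 4; +1 → 5.
The longitude characters are unchanged.

AK65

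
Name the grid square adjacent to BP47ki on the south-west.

Longitude subsquare k = 10; −1 → 9 = j.
Latitude subsquare i = 8; −1 → 7 = h.

BP47jh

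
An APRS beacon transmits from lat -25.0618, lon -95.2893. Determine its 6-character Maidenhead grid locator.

EG24iw

Add 180° to longitude and 90° to latitude: 84.7107, 64.9382.
Field: 84.7107/20 → 4 → E, 64.9382/10 → 6 → G; chars EG.
Square: 4.7107/2 → 2, 4.9382/1 → 4; chars 24.
Subsquare: 0.7107/0.0833333 → 8 → i, 0.9382/0.0416667 → 22 → w; chars iw.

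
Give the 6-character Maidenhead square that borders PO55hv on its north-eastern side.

Longitude subsquare h = 7; +1 → 8 = i.
Latitude subsquare v = 21; +1 → 22 = w.

PO55iw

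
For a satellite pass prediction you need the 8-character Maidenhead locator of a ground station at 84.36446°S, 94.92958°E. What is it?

Add 180° to longitude and 90° to latitude: 274.92958, 5.63554.
Field: lon ⌊274.92958/20⌋ = 13 → N; lat ⌊5.63554/10⌋ = 0 → A.
Square: lon ⌊14.92958/2⌋ = 7; lat ⌊5.63554/1⌋ = 5.
Subsquare: lon ⌊0.92958/0.0833333⌋ = 11 → l; lat ⌊0.63554/0.0416667⌋ = 15 → p.
Extended square: lon ⌊0.01291/0.00833333⌋ = 1; lat ⌊0.01054/0.00416667⌋ = 2.

NA75lp12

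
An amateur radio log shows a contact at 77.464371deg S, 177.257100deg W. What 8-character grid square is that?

Offset from 180°W / 90°S: lon 2.74290°, lat 12.53563°.
Field: 2.74290/20 → 0 → A, 12.53563/10 → 1 → B; chars AB.
Square: 2.74290/2 → 1, 2.53563/1 → 2; chars 12.
Subsquare: 0.74290/0.0833333 → 8 → i, 0.53563/0.0416667 → 12 → m; chars im.
Extended square: 0.07623/0.00833333 → 9, 0.03563/0.00416667 → 8; chars 98.

AB12im98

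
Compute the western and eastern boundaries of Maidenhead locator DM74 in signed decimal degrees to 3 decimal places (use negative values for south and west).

Field D=3, M=12: +3·20° lon, +12·10° lat → SW at lon -120°, lat 30°.
Square 7, 4: +7·2° lon, +4·1° lat → SW at lon -106°, lat 34°.
Cell spans 2° lon × 1° lat.
west -106.000, east -104.000.

-106.000, -104.000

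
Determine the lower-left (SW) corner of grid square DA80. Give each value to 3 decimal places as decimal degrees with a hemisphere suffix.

90.000° S, 104.000° W

Field D=3, A=0: +3·20° lon, +0·10° lat → SW at lon -120°, lat -90°.
Square 8, 0: +8·2° lon, +0·1° lat → SW at lon -104°, lat -90°.
latitude 90.000° S, longitude 104.000° W.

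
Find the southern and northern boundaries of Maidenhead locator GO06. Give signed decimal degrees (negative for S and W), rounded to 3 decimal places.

56.000, 57.000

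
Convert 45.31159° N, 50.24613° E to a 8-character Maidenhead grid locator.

LN55ch94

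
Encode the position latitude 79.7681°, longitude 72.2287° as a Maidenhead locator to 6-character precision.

MQ69cs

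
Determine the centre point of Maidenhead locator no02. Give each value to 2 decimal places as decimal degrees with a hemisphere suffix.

52.50° N, 81.00° E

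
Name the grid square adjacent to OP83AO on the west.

OP73xo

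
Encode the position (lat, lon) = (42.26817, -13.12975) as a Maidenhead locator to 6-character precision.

IN32kg

Add 180° to longitude and 90° to latitude: 166.8702, 132.2682.
Field: 166.8702/20 → 8 → I, 132.2682/10 → 13 → N; chars IN.
Square: 6.8702/2 → 3, 2.2682/1 → 2; chars 32.
Subsquare: 0.8702/0.0833333 → 10 → k, 0.2682/0.0416667 → 6 → g; chars kg.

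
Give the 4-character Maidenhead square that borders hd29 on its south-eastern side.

HD38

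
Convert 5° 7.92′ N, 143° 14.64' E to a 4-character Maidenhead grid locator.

Add 180° to longitude and 90° to latitude: 323.24, 95.13.
Field: 323.24/20 → 16 → Q, 95.13/10 → 9 → J; chars QJ.
Square: 3.24/2 → 1, 5.13/1 → 5; chars 15.

QJ15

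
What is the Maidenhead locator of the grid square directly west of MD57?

Longitude square 5; −1 → 4.
The latitude characters are unchanged.

MD47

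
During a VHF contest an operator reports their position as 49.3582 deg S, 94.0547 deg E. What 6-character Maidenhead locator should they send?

Shift to the Maidenhead origin (180°W, 90°S): lon 274.0547, lat 40.6418.
Field: lon ⌊274.0547/20⌋ = 13 → N; lat ⌊40.6418/10⌋ = 4 → E.
Square: lon ⌊14.0547/2⌋ = 7; lat ⌊0.6418/1⌋ = 0.
Subsquare: lon ⌊0.0547/0.0833333⌋ = 0 → a; lat ⌊0.6418/0.0416667⌋ = 15 → p.

NE70ap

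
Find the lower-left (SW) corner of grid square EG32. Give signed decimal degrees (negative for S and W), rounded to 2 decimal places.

-28.00, -94.00

Field E=4, G=6: +4·20° lon, +6·10° lat → SW at lon -100°, lat -30°.
Square 3, 2: +3·2° lon, +2·1° lat → SW at lon -94°, lat -28°.
latitude -28.00, longitude -94.00.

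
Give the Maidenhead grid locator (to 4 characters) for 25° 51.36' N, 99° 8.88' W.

EL05

Shift to the Maidenhead origin (180°W, 90°S): lon 80.85, lat 115.86.
Field (20°×10°, letters A–R): lon ⌊80.85/20⌋ = 4 → E; lat ⌊115.86/10⌋ = 11 → L.
Square (2°×1°, digits 0–9): lon ⌊0.85/2⌋ = 0; lat ⌊5.86/1⌋ = 5.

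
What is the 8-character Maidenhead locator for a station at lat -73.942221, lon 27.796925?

Offset from 180°W / 90°S: lon 207.79692°, lat 16.05778°.
Field (20°×10°, letters A–R): lon ⌊207.79692/20⌋ = 10 → K; lat ⌊16.05778/10⌋ = 1 → B.
Square (2°×1°, digits 0–9): lon ⌊7.79692/2⌋ = 3; lat ⌊6.05778/1⌋ = 6.
Subsquare (5′×2.5′, letters a–x): lon ⌊1.79692/0.0833333⌋ = 21 → v; lat ⌊0.05778/0.0416667⌋ = 1 → b.
Extended square (30″×15″, digits 0–9): lon ⌊0.04692/0.00833333⌋ = 5; lat ⌊0.01611/0.00416667⌋ = 3.

KB36vb53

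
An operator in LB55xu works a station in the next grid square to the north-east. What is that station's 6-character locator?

LB65av

Longitude subsquare x = 23; +1 → 24, wraps to 0 = a, carry into square.
Longitude square 5; +1 → 6.
Latitude subsquare u = 20; +1 → 21 = v.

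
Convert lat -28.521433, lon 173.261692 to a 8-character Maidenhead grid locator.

Shift to the Maidenhead origin (180°W, 90°S): lon 353.26169, lat 61.47857.
Field: lon ⌊353.26169/20⌋ = 17 → R; lat ⌊61.47857/10⌋ = 6 → G.
Square: lon ⌊13.26169/2⌋ = 6; lat ⌊1.47857/1⌋ = 1.
Subsquare: lon ⌊1.26169/0.0833333⌋ = 15 → p; lat ⌊0.47857/0.0416667⌋ = 11 → l.
Extended square: lon ⌊0.01169/0.00833333⌋ = 1; lat ⌊0.02023/0.00416667⌋ = 4.

RG61pl14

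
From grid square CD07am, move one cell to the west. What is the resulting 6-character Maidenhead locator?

Longitude subsquare a = 0; −1 → -1, wraps to 23 = x, carry into square.
Longitude square 0; −1 → -1, wraps to 9, carry into field.
Longitude field C = 2; −1 → 1 = B.
The latitude characters are unchanged.

BD97xm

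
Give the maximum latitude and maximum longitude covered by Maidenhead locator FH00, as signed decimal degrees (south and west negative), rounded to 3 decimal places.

-19.000, -78.000

Field F=5, H=7: +5·20° lon, +7·10° lat → SW at lon -80°, lat -20°.
Square 0, 0: +0·2° lon, +0·1° lat → SW at lon -80°, lat -20°.
Cell spans 2° lon × 1° lat. NE corner is SW corner plus one full cell.
latitude -19.000, longitude -78.000.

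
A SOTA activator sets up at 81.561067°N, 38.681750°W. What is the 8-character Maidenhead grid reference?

Shift to the Maidenhead origin (180°W, 90°S): lon 141.31825, lat 171.56107.
Field (20°×10°, letters A–R): 141.31825/20 → 7 → H, 171.56107/10 → 17 → R; chars HR.
Square (2°×1°, digits 0–9): 1.31825/2 → 0, 1.56107/1 → 1; chars 01.
Subsquare (5′×2.5′, letters a–x): 1.31825/0.0833333 → 15 → p, 0.56107/0.0416667 → 13 → n; chars pn.
Extended square (30″×15″, digits 0–9): 0.06825/0.00833333 → 8, 0.01940/0.00416667 → 4; chars 84.

HR01pn84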